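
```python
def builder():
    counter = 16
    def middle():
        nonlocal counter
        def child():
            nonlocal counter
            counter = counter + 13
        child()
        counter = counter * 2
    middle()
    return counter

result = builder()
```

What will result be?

Step 1: counter = 16.
Step 2: child() adds 13: counter = 16 + 13 = 29.
Step 3: middle() doubles: counter = 29 * 2 = 58.
Step 4: result = 58

The answer is 58.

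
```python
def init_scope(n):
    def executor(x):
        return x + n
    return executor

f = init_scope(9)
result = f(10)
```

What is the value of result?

Step 1: init_scope(9) creates a closure that captures n = 9.
Step 2: f(10) calls the closure with x = 10, returning 10 + 9 = 19.
Step 3: result = 19

The answer is 19.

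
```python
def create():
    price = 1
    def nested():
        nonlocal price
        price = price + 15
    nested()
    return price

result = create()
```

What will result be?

Step 1: create() sets price = 1.
Step 2: nested() uses nonlocal to modify price in create's scope: price = 1 + 15 = 16.
Step 3: create() returns the modified price = 16

The answer is 16.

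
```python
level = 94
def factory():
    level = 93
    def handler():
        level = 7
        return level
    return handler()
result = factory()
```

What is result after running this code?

Step 1: Three scopes define level: global (94), factory (93), handler (7).
Step 2: handler() has its own local level = 7, which shadows both enclosing and global.
Step 3: result = 7 (local wins in LEGB)

The answer is 7.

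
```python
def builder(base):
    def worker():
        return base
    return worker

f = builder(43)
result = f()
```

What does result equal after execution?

Step 1: builder(43) creates closure capturing base = 43.
Step 2: f() returns the captured base = 43.
Step 3: result = 43

The answer is 43.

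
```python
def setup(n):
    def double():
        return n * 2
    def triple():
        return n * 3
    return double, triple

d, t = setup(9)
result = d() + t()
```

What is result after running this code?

Step 1: Both closures capture the same n = 9.
Step 2: d() = 9 * 2 = 18, t() = 9 * 3 = 27.
Step 3: result = 18 + 27 = 45

The answer is 45.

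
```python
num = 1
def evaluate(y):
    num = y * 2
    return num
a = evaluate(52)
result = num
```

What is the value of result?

Step 1: Global num = 1.
Step 2: evaluate(52) creates local num = 52 * 2 = 104.
Step 3: Global num unchanged because no global keyword. result = 1

The answer is 1.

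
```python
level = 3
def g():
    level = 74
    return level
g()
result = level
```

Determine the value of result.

Step 1: Global level = 3.
Step 2: g() creates local level = 74 (shadow, not modification).
Step 3: After g() returns, global level is unchanged. result = 3

The answer is 3.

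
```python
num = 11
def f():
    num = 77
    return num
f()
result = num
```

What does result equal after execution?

Step 1: Global num = 11.
Step 2: f() creates local num = 77 (shadow, not modification).
Step 3: After f() returns, global num is unchanged. result = 11

The answer is 11.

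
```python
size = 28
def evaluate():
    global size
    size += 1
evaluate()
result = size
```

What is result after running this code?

Step 1: size = 28 globally.
Step 2: evaluate() modifies global size: size += 1 = 29.
Step 3: result = 29

The answer is 29.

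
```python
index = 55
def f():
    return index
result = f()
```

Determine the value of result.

Step 1: index = 55 is defined in the global scope.
Step 2: f() looks up index. No local index exists, so Python checks the global scope via LEGB rule and finds index = 55.
Step 3: result = 55

The answer is 55.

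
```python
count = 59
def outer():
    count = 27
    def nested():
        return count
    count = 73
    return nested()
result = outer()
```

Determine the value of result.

Step 1: outer() sets count = 27, then later count = 73.
Step 2: nested() is called after count is reassigned to 73. Closures capture variables by reference, not by value.
Step 3: result = 73

The answer is 73.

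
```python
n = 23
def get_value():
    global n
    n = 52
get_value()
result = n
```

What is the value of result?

Step 1: n = 23 globally.
Step 2: get_value() declares global n and sets it to 52.
Step 3: After get_value(), global n = 52. result = 52

The answer is 52.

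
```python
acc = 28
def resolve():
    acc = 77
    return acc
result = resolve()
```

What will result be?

Step 1: Global acc = 28.
Step 2: resolve() creates local acc = 77, shadowing the global.
Step 3: Returns local acc = 77. result = 77

The answer is 77.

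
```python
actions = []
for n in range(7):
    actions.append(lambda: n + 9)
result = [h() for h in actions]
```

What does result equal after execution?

Step 1: All lambdas capture n by reference. After the loop, n = 6.
Step 2: Each call returns 6 + 9 = 15.
Step 3: result = [15, 15, 15, 15, 15, 15, 15]

The answer is [15, 15, 15, 15, 15, 15, 15].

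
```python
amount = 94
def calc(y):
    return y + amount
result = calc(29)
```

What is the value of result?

Step 1: amount = 94 is defined globally.
Step 2: calc(29) uses parameter y = 29 and looks up amount from global scope = 94.
Step 3: result = 29 + 94 = 123

The answer is 123.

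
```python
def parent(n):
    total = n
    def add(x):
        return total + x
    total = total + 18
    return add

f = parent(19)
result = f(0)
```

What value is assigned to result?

Step 1: parent(19) sets total = 19, then total = 19 + 18 = 37.
Step 2: Closures capture by reference, so add sees total = 37.
Step 3: f(0) returns 37 + 0 = 37

The answer is 37.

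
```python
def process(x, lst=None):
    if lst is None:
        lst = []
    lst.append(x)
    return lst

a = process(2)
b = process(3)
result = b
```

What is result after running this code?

Step 1: None default with guard creates a NEW list each call.
Step 2: a = [2] (fresh list). b = [3] (another fresh list).
Step 3: result = [3] (this is the fix for mutable default)

The answer is [3].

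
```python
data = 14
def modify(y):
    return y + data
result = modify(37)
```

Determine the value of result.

Step 1: data = 14 is defined globally.
Step 2: modify(37) uses parameter y = 37 and looks up data from global scope = 14.
Step 3: result = 37 + 14 = 51

The answer is 51.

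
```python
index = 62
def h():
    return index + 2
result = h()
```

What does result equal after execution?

Step 1: index = 62 is defined globally.
Step 2: h() looks up index from global scope = 62, then computes 62 + 2 = 64.
Step 3: result = 64

The answer is 64.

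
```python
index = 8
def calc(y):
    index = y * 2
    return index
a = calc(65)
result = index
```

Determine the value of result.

Step 1: Global index = 8.
Step 2: calc(65) creates local index = 65 * 2 = 130.
Step 3: Global index unchanged because no global keyword. result = 8

The answer is 8.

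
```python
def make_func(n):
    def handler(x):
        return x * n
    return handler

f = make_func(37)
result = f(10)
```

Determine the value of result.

Step 1: make_func(37) creates a closure capturing n = 37.
Step 2: f(10) computes 10 * 37 = 370.
Step 3: result = 370

The answer is 370.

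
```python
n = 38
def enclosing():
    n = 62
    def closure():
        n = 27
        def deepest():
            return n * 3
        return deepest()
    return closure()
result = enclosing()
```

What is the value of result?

Step 1: deepest() looks up n through LEGB: not local, finds n = 27 in enclosing closure().
Step 2: Returns 27 * 3 = 81.
Step 3: result = 81

The answer is 81.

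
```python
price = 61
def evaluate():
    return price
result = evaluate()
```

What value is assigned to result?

Step 1: price = 61 is defined in the global scope.
Step 2: evaluate() looks up price. No local price exists, so Python checks the global scope via LEGB rule and finds price = 61.
Step 3: result = 61

The answer is 61.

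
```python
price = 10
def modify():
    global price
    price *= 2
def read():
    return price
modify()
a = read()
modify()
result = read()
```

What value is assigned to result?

Step 1: price = 10.
Step 2: First modify(): price = 10 * 2 = 20.
Step 3: Second modify(): price = 20 * 2 = 40.
Step 4: read() returns 40

The answer is 40.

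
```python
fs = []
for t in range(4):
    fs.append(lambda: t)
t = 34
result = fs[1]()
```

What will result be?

Step 1: Lambdas capture the variable t by reference, not by value.
Step 2: After the loop, t is reassigned to 34.
Step 3: fs[1]() looks up the current t = 34. result = 34

The answer is 34.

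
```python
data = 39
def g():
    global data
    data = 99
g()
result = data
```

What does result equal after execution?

Step 1: data = 39 globally.
Step 2: g() declares global data and sets it to 99.
Step 3: After g(), global data = 99. result = 99

The answer is 99.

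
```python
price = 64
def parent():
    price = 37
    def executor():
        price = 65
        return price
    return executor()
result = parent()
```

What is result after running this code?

Step 1: Three scopes define price: global (64), parent (37), executor (65).
Step 2: executor() has its own local price = 65, which shadows both enclosing and global.
Step 3: result = 65 (local wins in LEGB)

The answer is 65.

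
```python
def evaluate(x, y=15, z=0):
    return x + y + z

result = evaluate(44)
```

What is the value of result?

Step 1: evaluate(44) uses defaults y = 15, z = 0.
Step 2: Returns 44 + 15 + 0 = 59.
Step 3: result = 59

The answer is 59.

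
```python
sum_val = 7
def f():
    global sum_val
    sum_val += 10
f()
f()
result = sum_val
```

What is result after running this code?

Step 1: sum_val = 7.
Step 2: First f(): sum_val = 7 + 10 = 17.
Step 3: Second f(): sum_val = 17 + 10 = 27. result = 27

The answer is 27.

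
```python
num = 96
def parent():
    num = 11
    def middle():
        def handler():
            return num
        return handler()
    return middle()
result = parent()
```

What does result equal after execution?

Step 1: parent() defines num = 11. middle() and handler() have no local num.
Step 2: handler() checks local (none), enclosing middle() (none), enclosing parent() and finds num = 11.
Step 3: result = 11

The answer is 11.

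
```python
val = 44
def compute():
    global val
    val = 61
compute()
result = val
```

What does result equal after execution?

Step 1: val = 44 globally.
Step 2: compute() declares global val and sets it to 61.
Step 3: After compute(), global val = 61. result = 61

The answer is 61.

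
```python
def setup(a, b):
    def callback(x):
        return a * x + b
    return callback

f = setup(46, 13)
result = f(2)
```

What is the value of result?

Step 1: setup(46, 13) captures a = 46, b = 13.
Step 2: f(2) computes 46 * 2 + 13 = 105.
Step 3: result = 105

The answer is 105.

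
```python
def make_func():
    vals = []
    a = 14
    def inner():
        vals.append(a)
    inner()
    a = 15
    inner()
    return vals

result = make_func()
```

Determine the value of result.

Step 1: a = 14. inner() appends current a to vals.
Step 2: First inner(): appends 14. Then a = 15.
Step 3: Second inner(): appends 15 (closure sees updated a). result = [14, 15]

The answer is [14, 15].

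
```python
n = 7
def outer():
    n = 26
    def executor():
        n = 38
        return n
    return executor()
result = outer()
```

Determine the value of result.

Step 1: Three scopes define n: global (7), outer (26), executor (38).
Step 2: executor() has its own local n = 38, which shadows both enclosing and global.
Step 3: result = 38 (local wins in LEGB)

The answer is 38.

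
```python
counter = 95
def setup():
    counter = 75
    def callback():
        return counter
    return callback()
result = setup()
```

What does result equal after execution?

Step 1: counter = 95 globally, but setup() defines counter = 75 locally.
Step 2: callback() looks up counter. Not in local scope, so checks enclosing scope (setup) and finds counter = 75.
Step 3: result = 75

The answer is 75.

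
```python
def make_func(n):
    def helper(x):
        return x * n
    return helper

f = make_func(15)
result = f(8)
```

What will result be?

Step 1: make_func(15) creates a closure capturing n = 15.
Step 2: f(8) computes 8 * 15 = 120.
Step 3: result = 120

The answer is 120.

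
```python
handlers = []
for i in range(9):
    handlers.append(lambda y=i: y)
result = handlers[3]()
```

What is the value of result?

Step 1: Default argument y=i captures i's value at each iteration.
Step 2: handlers[3] captured y = 3 when i was 3.
Step 3: result = 3

The answer is 3.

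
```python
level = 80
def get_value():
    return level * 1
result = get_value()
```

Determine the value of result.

Step 1: level = 80 is defined globally.
Step 2: get_value() looks up level from global scope = 80, then computes 80 * 1 = 80.
Step 3: result = 80

The answer is 80.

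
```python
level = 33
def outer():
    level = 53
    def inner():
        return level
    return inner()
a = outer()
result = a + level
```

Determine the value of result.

Step 1: outer() has local level = 53. inner() reads from enclosing.
Step 2: outer() returns 53. Global level = 33 unchanged.
Step 3: result = 53 + 33 = 86

The answer is 86.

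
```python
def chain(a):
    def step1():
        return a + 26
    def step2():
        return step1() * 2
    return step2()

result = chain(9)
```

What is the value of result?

Step 1: chain(9) captures a = 9.
Step 2: step2() calls step1() which returns 9 + 26 = 35.
Step 3: step2() returns 35 * 2 = 70

The answer is 70.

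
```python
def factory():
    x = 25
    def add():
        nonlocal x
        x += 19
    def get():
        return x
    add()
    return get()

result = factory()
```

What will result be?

Step 1: x = 25. add() modifies it via nonlocal, get() reads it.
Step 2: add() makes x = 25 + 19 = 44.
Step 3: get() returns 44. result = 44

The answer is 44.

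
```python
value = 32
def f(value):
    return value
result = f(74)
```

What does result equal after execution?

Step 1: Global value = 32.
Step 2: f(74) takes parameter value = 74, which shadows the global.
Step 3: result = 74

The answer is 74.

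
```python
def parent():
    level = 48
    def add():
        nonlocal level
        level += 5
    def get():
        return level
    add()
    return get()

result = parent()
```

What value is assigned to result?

Step 1: level = 48. add() modifies it via nonlocal, get() reads it.
Step 2: add() makes level = 48 + 5 = 53.
Step 3: get() returns 53. result = 53

The answer is 53.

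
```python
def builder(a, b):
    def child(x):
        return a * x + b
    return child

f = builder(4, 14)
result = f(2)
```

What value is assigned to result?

Step 1: builder(4, 14) captures a = 4, b = 14.
Step 2: f(2) computes 4 * 2 + 14 = 22.
Step 3: result = 22

The answer is 22.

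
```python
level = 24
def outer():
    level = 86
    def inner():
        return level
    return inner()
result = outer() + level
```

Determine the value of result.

Step 1: Global level = 24. outer() shadows with level = 86.
Step 2: inner() returns enclosing level = 86. outer() = 86.
Step 3: result = 86 + global level (24) = 110

The answer is 110.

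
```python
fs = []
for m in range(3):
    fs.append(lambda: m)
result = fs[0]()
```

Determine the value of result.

Step 1: The loop creates 3 lambdas, all referencing the same variable m.
Step 2: After the loop, m = 2 (final value).
Step 3: fs[0]() looks up m at call time and finds 2. This is the late binding gotcha. result = 2

The answer is 2.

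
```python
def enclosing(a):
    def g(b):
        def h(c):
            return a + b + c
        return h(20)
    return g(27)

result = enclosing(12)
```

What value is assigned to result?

Step 1: a = 12, b = 27, c = 20 across three nested scopes.
Step 2: h() accesses all three via LEGB rule.
Step 3: result = 12 + 27 + 20 = 59

The answer is 59.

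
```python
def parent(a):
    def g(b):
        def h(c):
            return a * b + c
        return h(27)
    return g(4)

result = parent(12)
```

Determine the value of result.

Step 1: a = 12, b = 4, c = 27.
Step 2: h() computes a * b + c = 12 * 4 + 27 = 75.
Step 3: result = 75

The answer is 75.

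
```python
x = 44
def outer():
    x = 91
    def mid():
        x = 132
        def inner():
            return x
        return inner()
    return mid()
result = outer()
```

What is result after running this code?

Step 1: Three levels of shadowing: global 44, outer 91, mid 132.
Step 2: inner() finds x = 132 in enclosing mid() scope.
Step 3: result = 132

The answer is 132.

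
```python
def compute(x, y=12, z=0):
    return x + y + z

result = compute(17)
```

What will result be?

Step 1: compute(17) uses defaults y = 12, z = 0.
Step 2: Returns 17 + 12 + 0 = 29.
Step 3: result = 29

The answer is 29.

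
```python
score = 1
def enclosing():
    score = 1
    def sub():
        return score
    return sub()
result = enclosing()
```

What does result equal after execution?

Step 1: score = 1 globally, but enclosing() defines score = 1 locally.
Step 2: sub() looks up score. Not in local scope, so checks enclosing scope (enclosing) and finds score = 1.
Step 3: result = 1

The answer is 1.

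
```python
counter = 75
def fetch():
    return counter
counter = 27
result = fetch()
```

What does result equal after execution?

Step 1: counter is first set to 75, then reassigned to 27.
Step 2: fetch() is called after the reassignment, so it looks up the current global counter = 27.
Step 3: result = 27

The answer is 27.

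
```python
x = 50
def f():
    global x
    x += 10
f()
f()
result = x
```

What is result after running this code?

Step 1: x = 50.
Step 2: First f(): x = 50 + 10 = 60.
Step 3: Second f(): x = 60 + 10 = 70. result = 70

The answer is 70.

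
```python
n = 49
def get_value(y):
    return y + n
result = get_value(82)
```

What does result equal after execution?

Step 1: n = 49 is defined globally.
Step 2: get_value(82) uses parameter y = 82 and looks up n from global scope = 49.
Step 3: result = 82 + 49 = 131

The answer is 131.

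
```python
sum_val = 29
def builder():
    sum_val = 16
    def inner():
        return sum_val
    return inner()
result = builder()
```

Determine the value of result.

Step 1: sum_val = 29 globally, but builder() defines sum_val = 16 locally.
Step 2: inner() looks up sum_val. Not in local scope, so checks enclosing scope (builder) and finds sum_val = 16.
Step 3: result = 16

The answer is 16.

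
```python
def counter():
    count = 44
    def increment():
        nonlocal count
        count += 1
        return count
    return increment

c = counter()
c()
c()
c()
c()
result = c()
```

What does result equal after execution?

Step 1: counter() creates closure with count = 44.
Step 2: Each c() call increments count via nonlocal. After 5 calls: 44 + 5 = 49.
Step 3: result = 49

The answer is 49.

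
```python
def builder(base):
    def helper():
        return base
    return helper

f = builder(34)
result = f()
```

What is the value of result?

Step 1: builder(34) creates closure capturing base = 34.
Step 2: f() returns the captured base = 34.
Step 3: result = 34

The answer is 34.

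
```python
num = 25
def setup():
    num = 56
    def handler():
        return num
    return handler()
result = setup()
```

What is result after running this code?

Step 1: num = 25 globally, but setup() defines num = 56 locally.
Step 2: handler() looks up num. Not in local scope, so checks enclosing scope (setup) and finds num = 56.
Step 3: result = 56

The answer is 56.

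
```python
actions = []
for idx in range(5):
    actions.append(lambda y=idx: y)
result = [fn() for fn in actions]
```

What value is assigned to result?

Step 1: Default arg y=idx captures idx at each iteration.
Step 2: Each lambda has its own default: 0, 1, ..., 4.
Step 3: result = [0, 1, 2, 3, 4]

The answer is [0, 1, 2, 3, 4].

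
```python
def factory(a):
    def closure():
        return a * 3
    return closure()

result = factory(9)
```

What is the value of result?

Step 1: factory(9) binds parameter a = 9.
Step 2: closure() accesses a = 9 from enclosing scope.
Step 3: result = 9 * 3 = 27

The answer is 27.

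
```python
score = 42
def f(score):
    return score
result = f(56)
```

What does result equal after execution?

Step 1: Global score = 42.
Step 2: f(56) takes parameter score = 56, which shadows the global.
Step 3: result = 56

The answer is 56.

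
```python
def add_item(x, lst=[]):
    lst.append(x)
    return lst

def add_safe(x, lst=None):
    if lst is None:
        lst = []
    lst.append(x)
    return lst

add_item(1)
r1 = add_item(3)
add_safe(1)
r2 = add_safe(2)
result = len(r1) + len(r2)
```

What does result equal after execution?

Step 1: add_item shares mutable default: after 2 calls, lst = [1, 3], len = 2.
Step 2: add_safe creates fresh list each time: r2 = [2], len = 1.
Step 3: result = 2 + 1 = 3

The answer is 3.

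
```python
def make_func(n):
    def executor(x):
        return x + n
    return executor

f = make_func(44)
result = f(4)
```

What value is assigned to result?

Step 1: make_func(44) creates a closure that captures n = 44.
Step 2: f(4) calls the closure with x = 4, returning 4 + 44 = 48.
Step 3: result = 48

The answer is 48.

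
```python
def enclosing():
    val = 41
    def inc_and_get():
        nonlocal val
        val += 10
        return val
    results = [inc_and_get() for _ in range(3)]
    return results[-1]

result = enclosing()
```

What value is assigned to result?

Step 1: val = 41.
Step 2: Three calls to inc_and_get(), each adding 10.
Step 3: Last value = 41 + 10 * 3 = 71

The answer is 71.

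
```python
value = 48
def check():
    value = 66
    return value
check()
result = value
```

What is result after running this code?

Step 1: value = 48 globally.
Step 2: check() creates a LOCAL value = 66 (no global keyword!).
Step 3: The global value is unchanged. result = 48

The answer is 48.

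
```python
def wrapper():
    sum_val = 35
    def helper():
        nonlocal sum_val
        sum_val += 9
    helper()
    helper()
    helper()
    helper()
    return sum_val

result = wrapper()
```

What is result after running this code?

Step 1: sum_val starts at 35.
Step 2: helper() is called 4 times, each adding 9.
Step 3: sum_val = 35 + 9 * 4 = 71

The answer is 71.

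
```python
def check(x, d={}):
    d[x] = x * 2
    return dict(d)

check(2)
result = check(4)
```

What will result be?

Step 1: Mutable default dict is shared across calls.
Step 2: First call adds 2: 4. Second call adds 4: 8.
Step 3: result = {2: 4, 4: 8}

The answer is {2: 4, 4: 8}.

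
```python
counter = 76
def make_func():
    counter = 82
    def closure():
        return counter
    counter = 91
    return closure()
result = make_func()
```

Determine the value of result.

Step 1: make_func() sets counter = 82, then later counter = 91.
Step 2: closure() is called after counter is reassigned to 91. Closures capture variables by reference, not by value.
Step 3: result = 91

The answer is 91.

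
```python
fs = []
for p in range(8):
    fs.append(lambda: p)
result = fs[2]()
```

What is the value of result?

Step 1: The loop creates 8 lambdas, all referencing the same variable p.
Step 2: After the loop, p = 7 (final value).
Step 3: fs[2]() looks up p at call time and finds 7. This is the late binding gotcha. result = 7

The answer is 7.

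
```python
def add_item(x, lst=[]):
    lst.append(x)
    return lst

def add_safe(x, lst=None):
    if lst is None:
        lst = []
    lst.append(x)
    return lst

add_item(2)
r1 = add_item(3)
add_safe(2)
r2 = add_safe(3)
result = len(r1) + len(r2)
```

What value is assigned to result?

Step 1: add_item shares mutable default: after 2 calls, lst = [2, 3], len = 2.
Step 2: add_safe creates fresh list each time: r2 = [3], len = 1.
Step 3: result = 2 + 1 = 3

The answer is 3.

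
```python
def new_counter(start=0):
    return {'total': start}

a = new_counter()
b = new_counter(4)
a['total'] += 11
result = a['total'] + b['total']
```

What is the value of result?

Step 1: new_counter() returns a new dict each call (immutable default 0).
Step 2: a = {'total': 0}, b = {'total': 4}.
Step 3: a['total'] += 11 = 11. result = 11 + 4 = 15

The answer is 15.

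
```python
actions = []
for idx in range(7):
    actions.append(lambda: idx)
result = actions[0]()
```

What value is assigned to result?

Step 1: The loop creates 7 lambdas, all referencing the same variable idx.
Step 2: After the loop, idx = 6 (final value).
Step 3: actions[0]() looks up idx at call time and finds 6. This is the late binding gotcha. result = 6

The answer is 6.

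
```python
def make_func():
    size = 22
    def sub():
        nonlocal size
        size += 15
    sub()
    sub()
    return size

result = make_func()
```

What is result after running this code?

Step 1: size starts at 22.
Step 2: sub() is called 2 times, each adding 15.
Step 3: size = 22 + 15 * 2 = 52

The answer is 52.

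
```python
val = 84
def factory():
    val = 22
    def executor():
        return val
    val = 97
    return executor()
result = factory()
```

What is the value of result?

Step 1: factory() sets val = 22, then later val = 97.
Step 2: executor() is called after val is reassigned to 97. Closures capture variables by reference, not by value.
Step 3: result = 97

The answer is 97.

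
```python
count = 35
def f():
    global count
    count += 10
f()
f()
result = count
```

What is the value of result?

Step 1: count = 35.
Step 2: First f(): count = 35 + 10 = 45.
Step 3: Second f(): count = 45 + 10 = 55. result = 55

The answer is 55.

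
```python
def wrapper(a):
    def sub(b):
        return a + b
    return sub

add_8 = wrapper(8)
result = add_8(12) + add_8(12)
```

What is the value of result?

Step 1: add_8 captures a = 8.
Step 2: add_8(12) = 8 + 12 = 20, called twice.
Step 3: result = 20 + 20 = 40

The answer is 40.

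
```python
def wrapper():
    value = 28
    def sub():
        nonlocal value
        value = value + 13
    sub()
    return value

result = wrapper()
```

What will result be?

Step 1: wrapper() sets value = 28.
Step 2: sub() uses nonlocal to modify value in wrapper's scope: value = 28 + 13 = 41.
Step 3: wrapper() returns the modified value = 41

The answer is 41.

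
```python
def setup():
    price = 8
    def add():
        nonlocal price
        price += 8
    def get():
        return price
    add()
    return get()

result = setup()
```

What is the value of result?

Step 1: price = 8. add() modifies it via nonlocal, get() reads it.
Step 2: add() makes price = 8 + 8 = 16.
Step 3: get() returns 16. result = 16

The answer is 16.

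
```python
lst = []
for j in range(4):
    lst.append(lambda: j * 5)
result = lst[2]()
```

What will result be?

Step 1: All lambdas reference the same variable j (late binding).
Step 2: After the loop, j = 3. Every lambda returns j * 5.
Step 3: lst[2]() = 3 * 5 = 15

The answer is 15.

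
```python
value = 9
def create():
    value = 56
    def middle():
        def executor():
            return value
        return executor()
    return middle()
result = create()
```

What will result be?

Step 1: create() defines value = 56. middle() and executor() have no local value.
Step 2: executor() checks local (none), enclosing middle() (none), enclosing create() and finds value = 56.
Step 3: result = 56

The answer is 56.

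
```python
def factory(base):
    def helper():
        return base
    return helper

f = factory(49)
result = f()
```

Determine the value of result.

Step 1: factory(49) creates closure capturing base = 49.
Step 2: f() returns the captured base = 49.
Step 3: result = 49

The answer is 49.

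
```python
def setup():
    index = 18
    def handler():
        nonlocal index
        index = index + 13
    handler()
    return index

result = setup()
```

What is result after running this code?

Step 1: setup() sets index = 18.
Step 2: handler() uses nonlocal to modify index in setup's scope: index = 18 + 13 = 31.
Step 3: setup() returns the modified index = 31

The answer is 31.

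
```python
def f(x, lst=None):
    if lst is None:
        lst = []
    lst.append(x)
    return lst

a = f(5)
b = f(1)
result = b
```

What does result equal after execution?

Step 1: None default with guard creates a NEW list each call.
Step 2: a = [5] (fresh list). b = [1] (another fresh list).
Step 3: result = [1] (this is the fix for mutable default)

The answer is [1].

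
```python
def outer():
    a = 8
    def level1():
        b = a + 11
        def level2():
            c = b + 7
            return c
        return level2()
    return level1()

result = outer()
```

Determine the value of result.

Step 1: a = 8. b = a + 11 = 19.
Step 2: c = b + 7 = 19 + 7 = 26.
Step 3: result = 26

The answer is 26.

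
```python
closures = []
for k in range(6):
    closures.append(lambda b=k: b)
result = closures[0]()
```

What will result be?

Step 1: Default argument b=k captures k's value at each iteration.
Step 2: closures[0] captured b = 0 when k was 0.
Step 3: result = 0

The answer is 0.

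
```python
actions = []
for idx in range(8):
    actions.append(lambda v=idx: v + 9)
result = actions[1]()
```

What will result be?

Step 1: Default argument v=idx captures idx's value at definition time.
Step 2: actions[1] was defined when idx = 1, so v defaults to 1.
Step 3: result = 1 + 9 = 10 (default arg fixes the late binding issue)

The answer is 10.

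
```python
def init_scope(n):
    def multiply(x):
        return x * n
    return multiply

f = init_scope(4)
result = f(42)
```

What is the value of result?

Step 1: init_scope(4) returns multiply closure with n = 4.
Step 2: f(42) computes 42 * 4 = 168.
Step 3: result = 168

The answer is 168.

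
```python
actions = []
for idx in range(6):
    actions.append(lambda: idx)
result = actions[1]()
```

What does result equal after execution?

Step 1: The loop creates 6 lambdas, all referencing the same variable idx.
Step 2: After the loop, idx = 5 (final value).
Step 3: actions[1]() looks up idx at call time and finds 5. This is the late binding gotcha. result = 5

The answer is 5.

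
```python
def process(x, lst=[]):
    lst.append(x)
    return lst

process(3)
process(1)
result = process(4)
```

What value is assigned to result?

Step 1: Mutable default argument gotcha! The list [] is created once.
Step 2: Each call appends to the SAME list: [3], [3, 1], [3, 1, 4].
Step 3: result = [3, 1, 4]

The answer is [3, 1, 4].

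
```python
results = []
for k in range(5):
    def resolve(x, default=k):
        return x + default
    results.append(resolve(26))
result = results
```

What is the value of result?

Step 1: Default argument default=k is evaluated at function definition time.
Step 2: Each iteration creates resolve with default = current k value.
Step 3: resolve(26) returns 26 + default. results = [26, 27, 28, 29, 30]

The answer is [26, 27, 28, 29, 30].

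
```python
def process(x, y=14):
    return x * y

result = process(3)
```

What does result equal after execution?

Step 1: process(3) uses default y = 14.
Step 2: Returns 3 * 14 = 42.
Step 3: result = 42

The answer is 42.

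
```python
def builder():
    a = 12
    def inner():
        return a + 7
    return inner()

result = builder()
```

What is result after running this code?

Step 1: builder() defines a = 12.
Step 2: inner() reads a = 12 from enclosing scope, returns 12 + 7 = 19.
Step 3: result = 19

The answer is 19.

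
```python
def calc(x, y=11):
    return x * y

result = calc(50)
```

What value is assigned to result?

Step 1: calc(50) uses default y = 11.
Step 2: Returns 50 * 11 = 550.
Step 3: result = 550

The answer is 550.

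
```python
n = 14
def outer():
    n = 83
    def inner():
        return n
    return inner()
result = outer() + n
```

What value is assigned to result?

Step 1: Global n = 14. outer() shadows with n = 83.
Step 2: inner() returns enclosing n = 83. outer() = 83.
Step 3: result = 83 + global n (14) = 97

The answer is 97.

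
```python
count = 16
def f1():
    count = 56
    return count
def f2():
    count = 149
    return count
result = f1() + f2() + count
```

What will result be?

Step 1: Each function shadows global count with its own local.
Step 2: f1() returns 56, f2() returns 149.
Step 3: Global count = 16 is unchanged. result = 56 + 149 + 16 = 221

The answer is 221.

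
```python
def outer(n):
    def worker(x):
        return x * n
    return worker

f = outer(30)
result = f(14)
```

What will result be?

Step 1: outer(30) creates a closure capturing n = 30.
Step 2: f(14) computes 14 * 30 = 420.
Step 3: result = 420

The answer is 420.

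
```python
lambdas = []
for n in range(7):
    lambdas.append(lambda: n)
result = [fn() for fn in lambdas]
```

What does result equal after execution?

Step 1: All 7 lambdas share the same variable n.
Step 2: After the loop, n = 6.
Step 3: Each call returns 6. result = [6, 6, 6, 6, 6, 6, 6]

The answer is [6, 6, 6, 6, 6, 6, 6].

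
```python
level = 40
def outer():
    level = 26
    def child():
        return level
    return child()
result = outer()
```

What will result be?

Step 1: level = 40 globally, but outer() defines level = 26 locally.
Step 2: child() looks up level. Not in local scope, so checks enclosing scope (outer) and finds level = 26.
Step 3: result = 26

The answer is 26.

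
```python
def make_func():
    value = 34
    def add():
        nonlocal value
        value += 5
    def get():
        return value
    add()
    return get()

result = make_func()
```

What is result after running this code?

Step 1: value = 34. add() modifies it via nonlocal, get() reads it.
Step 2: add() makes value = 34 + 5 = 39.
Step 3: get() returns 39. result = 39

The answer is 39.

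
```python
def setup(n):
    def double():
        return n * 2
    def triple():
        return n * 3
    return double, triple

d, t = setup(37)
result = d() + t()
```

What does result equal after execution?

Step 1: Both closures capture the same n = 37.
Step 2: d() = 37 * 2 = 74, t() = 37 * 3 = 111.
Step 3: result = 74 + 111 = 185

The answer is 185.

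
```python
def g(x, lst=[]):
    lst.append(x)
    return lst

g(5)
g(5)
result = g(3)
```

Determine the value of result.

Step 1: Mutable default argument gotcha! The list [] is created once.
Step 2: Each call appends to the SAME list: [5], [5, 5], [5, 5, 3].
Step 3: result = [5, 5, 3]

The answer is [5, 5, 3].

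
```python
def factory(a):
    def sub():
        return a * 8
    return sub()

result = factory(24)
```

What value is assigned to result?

Step 1: factory(24) binds parameter a = 24.
Step 2: sub() accesses a = 24 from enclosing scope.
Step 3: result = 24 * 8 = 192

The answer is 192.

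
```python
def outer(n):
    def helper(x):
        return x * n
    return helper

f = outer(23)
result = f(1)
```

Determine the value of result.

Step 1: outer(23) creates a closure capturing n = 23.
Step 2: f(1) computes 1 * 23 = 23.
Step 3: result = 23

The answer is 23.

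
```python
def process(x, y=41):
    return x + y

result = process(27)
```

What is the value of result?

Step 1: process(27) uses default y = 41.
Step 2: Returns 27 + 41 = 68.
Step 3: result = 68

The answer is 68.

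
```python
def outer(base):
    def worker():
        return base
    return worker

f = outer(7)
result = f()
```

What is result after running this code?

Step 1: outer(7) creates closure capturing base = 7.
Step 2: f() returns the captured base = 7.
Step 3: result = 7

The answer is 7.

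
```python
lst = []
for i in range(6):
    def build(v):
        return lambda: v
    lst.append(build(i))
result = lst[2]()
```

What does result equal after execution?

Step 1: build(i) creates a new scope capturing v = i at call time.
Step 2: lst[2] = build(2), so its lambda captures v = 2.
Step 3: result = 2 (closure factory fixes late binding)

The answer is 2.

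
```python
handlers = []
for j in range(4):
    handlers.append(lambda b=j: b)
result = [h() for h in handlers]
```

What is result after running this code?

Step 1: Default arg b=j captures j at each iteration.
Step 2: Each lambda has its own default: 0, 1, ..., 3.
Step 3: result = [0, 1, 2, 3]

The answer is [0, 1, 2, 3].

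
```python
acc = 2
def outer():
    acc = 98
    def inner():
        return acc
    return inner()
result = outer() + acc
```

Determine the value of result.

Step 1: Global acc = 2. outer() shadows with acc = 98.
Step 2: inner() returns enclosing acc = 98. outer() = 98.
Step 3: result = 98 + global acc (2) = 100

The answer is 100.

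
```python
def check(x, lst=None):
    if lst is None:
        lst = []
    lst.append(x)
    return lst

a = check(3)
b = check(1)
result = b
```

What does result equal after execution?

Step 1: None default with guard creates a NEW list each call.
Step 2: a = [3] (fresh list). b = [1] (another fresh list).
Step 3: result = [1] (this is the fix for mutable default)

The answer is [1].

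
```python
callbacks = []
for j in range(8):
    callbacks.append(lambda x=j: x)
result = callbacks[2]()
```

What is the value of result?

Step 1: Default argument x=j captures j's value at each iteration.
Step 2: callbacks[2] captured x = 2 when j was 2.
Step 3: result = 2

The answer is 2.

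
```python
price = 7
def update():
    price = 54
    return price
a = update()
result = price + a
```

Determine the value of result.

Step 1: Global price = 7. update() returns local price = 54.
Step 2: a = 54. Global price still = 7.
Step 3: result = 7 + 54 = 61

The answer is 61.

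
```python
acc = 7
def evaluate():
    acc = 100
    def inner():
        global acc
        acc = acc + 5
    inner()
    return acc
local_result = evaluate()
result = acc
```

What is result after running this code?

Step 1: Global acc = 7. evaluate() creates local acc = 100.
Step 2: inner() declares global acc and adds 5: global acc = 7 + 5 = 12.
Step 3: evaluate() returns its local acc = 100 (unaffected by inner).
Step 4: result = global acc = 12

The answer is 12.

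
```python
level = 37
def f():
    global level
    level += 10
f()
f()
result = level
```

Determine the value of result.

Step 1: level = 37.
Step 2: First f(): level = 37 + 10 = 47.
Step 3: Second f(): level = 47 + 10 = 57. result = 57

The answer is 57.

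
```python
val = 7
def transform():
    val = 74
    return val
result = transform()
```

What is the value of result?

Step 1: Global val = 7.
Step 2: transform() creates local val = 74, shadowing the global.
Step 3: Returns local val = 74. result = 74

The answer is 74.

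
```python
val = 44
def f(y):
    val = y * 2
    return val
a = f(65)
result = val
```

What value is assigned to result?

Step 1: Global val = 44.
Step 2: f(65) creates local val = 65 * 2 = 130.
Step 3: Global val unchanged because no global keyword. result = 44

The answer is 44.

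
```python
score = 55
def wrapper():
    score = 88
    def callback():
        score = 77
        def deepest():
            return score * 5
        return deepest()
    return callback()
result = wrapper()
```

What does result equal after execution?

Step 1: deepest() looks up score through LEGB: not local, finds score = 77 in enclosing callback().
Step 2: Returns 77 * 5 = 385.
Step 3: result = 385

The answer is 385.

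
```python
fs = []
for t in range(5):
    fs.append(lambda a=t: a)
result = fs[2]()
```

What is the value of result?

Step 1: Default argument a=t captures t's value at each iteration.
Step 2: fs[2] captured a = 2 when t was 2.
Step 3: result = 2

The answer is 2.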